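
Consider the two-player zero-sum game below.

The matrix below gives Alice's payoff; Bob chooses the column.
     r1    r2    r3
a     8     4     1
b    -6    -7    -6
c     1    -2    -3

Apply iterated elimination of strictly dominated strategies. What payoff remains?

Row b is strictly dominated by row a (8>-6, 4>-7, 1>-6); eliminate b.
Row c is strictly dominated by row a (8>1, 4>-2, 1>-3); eliminate c.
Column r1 is strictly dominated by r2 for Bob (4<8); eliminate r1.
Column r2 is strictly dominated by r3 for Bob (1<4); eliminate r2.
Only (a, r3) remains, with payoff 1.

1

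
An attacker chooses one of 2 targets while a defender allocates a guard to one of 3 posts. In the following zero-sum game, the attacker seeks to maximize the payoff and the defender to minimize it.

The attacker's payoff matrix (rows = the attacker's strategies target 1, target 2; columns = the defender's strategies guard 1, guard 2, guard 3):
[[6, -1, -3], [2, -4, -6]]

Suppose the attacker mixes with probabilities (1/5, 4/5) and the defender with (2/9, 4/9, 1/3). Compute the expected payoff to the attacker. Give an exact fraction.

Against (2/9, 4/9, 1/3), each row's expected payoff is target 1: -1/9; target 2: -10/3.
Taking the (1/5, 4/5)-weighted average: (1/5)·(-1/9) + (4/5)·(-10/3) = -121/45.

-121/45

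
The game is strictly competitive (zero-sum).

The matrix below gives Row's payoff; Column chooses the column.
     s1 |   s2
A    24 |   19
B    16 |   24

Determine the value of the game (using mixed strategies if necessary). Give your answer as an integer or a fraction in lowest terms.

Row minima are 19 and 16, so Row's maximin is 19; column maxima are 24 and 24, so Column's minimax is 24. These differ, so the equilibrium is in mixed strategies.
Let Row play A with probability p. Column is indifferent when 24p + 16(1−p) = 19p + 24(1−p), giving p = 8/13.
Let Column play s1 with probability q. Row is indifferent when 24q + 19(1−q) = 16q + 24(1−q), giving q = 5/13.
The value is 24·(5/13) + (19)·(8/13) = 272/13.

272/13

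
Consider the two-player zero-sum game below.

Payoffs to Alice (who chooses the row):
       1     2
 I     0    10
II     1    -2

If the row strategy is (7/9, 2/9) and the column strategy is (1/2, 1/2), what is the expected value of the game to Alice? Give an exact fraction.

34/9

Against (1/2, 1/2), each row's expected payoff is I: 5; II: -1/2.
Taking the (7/9, 2/9)-weighted average: (7/9)·(5) + (2/9)·(-1/2) = 34/9.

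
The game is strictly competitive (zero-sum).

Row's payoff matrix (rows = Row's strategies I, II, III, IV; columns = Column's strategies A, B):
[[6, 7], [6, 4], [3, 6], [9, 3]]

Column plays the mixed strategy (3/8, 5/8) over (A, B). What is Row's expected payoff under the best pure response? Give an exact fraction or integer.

I: (6)·(3/8) + (7)·(5/8) = 53/8.
II: (6)·(3/8) + (4)·(5/8) = 19/4.
III: (3)·(3/8) + (6)·(5/8) = 39/8.
IV: (9)·(3/8) + (3)·(5/8) = 21/4.
The best pure response is I with expected payoff 53/8.

53/8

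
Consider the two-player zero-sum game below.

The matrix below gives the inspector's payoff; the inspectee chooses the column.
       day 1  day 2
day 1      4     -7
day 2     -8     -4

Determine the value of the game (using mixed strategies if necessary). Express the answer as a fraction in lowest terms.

Row minima are -7 and -8, so the inspector's maximin is -7; column maxima are 4 and -4, so the inspectee's minimax is -4. These differ, so the equilibrium is in mixed strategies.
Let the inspector play day 1 with probability p. The inspectee is indifferent when 4p − 8(1−p) = −7p − 4(1−p), giving p = 4/15.
Let the inspectee play day 1 with probability q. The inspector is indifferent when 4q − 7(1−q) = −8q − 4(1−q), giving q = 1/5.
The value is 4·(1/5) + (-7)·(4/5) = -24/5.

-24/5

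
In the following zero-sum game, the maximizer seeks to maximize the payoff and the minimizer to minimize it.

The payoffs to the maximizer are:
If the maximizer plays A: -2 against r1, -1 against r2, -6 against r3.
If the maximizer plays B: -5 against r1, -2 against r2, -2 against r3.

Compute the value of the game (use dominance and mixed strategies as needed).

Column r2 is strictly dominated by r1 for the minimizer (it gives the maximizer more in every row).
The remaining 2×2 game on (A, B) × (r1, r3) has no saddle point. Let the maximizer play A with probability p; indifference gives −2p − 5(1−p) = −6p − 2(1−p), so p = 3/7.
Similarly the minimizer's optimal q on r1 is 4/7, and the value is -2·(4/7) + (-6)·(3/7) = -26/7.

-26/7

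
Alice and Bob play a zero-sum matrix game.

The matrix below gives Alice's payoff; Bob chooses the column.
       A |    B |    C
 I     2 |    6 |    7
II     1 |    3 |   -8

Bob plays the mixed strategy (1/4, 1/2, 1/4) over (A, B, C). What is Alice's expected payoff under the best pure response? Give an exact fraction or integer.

21/4

I: (2)·(1/4) + (6)·(1/2) + (7)·(1/4) = 21/4.
II: (1)·(1/4) + (3)·(1/2) + (-8)·(1/4) = -1/4.
The best pure response is I with expected payoff 21/4.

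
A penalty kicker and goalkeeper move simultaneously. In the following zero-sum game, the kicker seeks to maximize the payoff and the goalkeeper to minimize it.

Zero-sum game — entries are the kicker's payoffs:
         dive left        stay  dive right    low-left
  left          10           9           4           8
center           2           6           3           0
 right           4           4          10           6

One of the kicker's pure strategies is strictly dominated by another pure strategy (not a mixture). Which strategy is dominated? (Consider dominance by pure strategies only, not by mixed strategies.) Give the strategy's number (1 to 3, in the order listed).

Compare center with left: 10 > 2, 9 > 6, 4 > 3, 8 > 0.
So left strictly dominates center for the kicker; center is strictly dominated.

2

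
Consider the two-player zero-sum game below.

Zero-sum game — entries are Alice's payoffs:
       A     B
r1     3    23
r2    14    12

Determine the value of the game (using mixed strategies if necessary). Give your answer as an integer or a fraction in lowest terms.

Row minima are 3 and 12, so Alice's maximin is 12; column maxima are 14 and 23, so Bob's minimax is 14. These differ, so the equilibrium is in mixed strategies.
Let Alice play r1 with probability p. Bob is indifferent when 3p + 14(1−p) = 23p + 12(1−p), giving p = 1/11.
Let Bob play A with probability q. Alice is indifferent when 3q + 23(1−q) = 14q + 12(1−q), giving q = 1/2.
The value is 3·(1/2) + (23)·(1/2) = 13.

13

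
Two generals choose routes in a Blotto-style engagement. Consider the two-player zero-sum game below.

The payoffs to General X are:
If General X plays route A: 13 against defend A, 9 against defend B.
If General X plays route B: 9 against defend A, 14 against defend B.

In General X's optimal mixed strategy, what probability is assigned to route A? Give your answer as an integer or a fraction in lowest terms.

Row minima are 9 and 9, so General X's maximin is 9; column maxima are 13 and 14, so General Y's minimax is 13. These differ, so the equilibrium is in mixed strategies.
Let General X play route A with probability p. General Y is indifferent when 13p + 9(1−p) = 9p + 14(1−p), giving p = 5/9.

5/9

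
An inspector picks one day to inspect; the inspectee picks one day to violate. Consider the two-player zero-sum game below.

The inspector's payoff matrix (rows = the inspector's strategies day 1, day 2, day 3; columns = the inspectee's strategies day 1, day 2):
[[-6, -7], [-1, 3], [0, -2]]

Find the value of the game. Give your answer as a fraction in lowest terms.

Row day 1 is strictly dominated by row day 3, so the inspector never plays it.
The remaining 2×2 game on (day 2, day 3) × (day 1, day 2) has no saddle point. Let the inspector play day 2 with probability p; indifference gives −p = 3p − 2(1−p), so p = 1/3.
Similarly the inspectee's optimal q on day 1 is 5/6, and the value is -1·(5/6) + (3)·(1/6) = -1/3.

-1/3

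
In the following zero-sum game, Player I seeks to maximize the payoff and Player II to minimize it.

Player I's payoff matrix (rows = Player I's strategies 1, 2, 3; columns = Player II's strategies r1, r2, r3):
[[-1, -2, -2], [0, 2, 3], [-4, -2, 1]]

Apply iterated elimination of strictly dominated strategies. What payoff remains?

Row 3 is strictly dominated by row 2 (0>-4, 2>-2, 3>1); eliminate 3.
Row 1 is strictly dominated by row 2 (0>-1, 2>-2, 3>-2); eliminate 1.
Column r3 is strictly dominated by r1 for Player II (0<3); eliminate r3.
Column r2 is strictly dominated by r1 for Player II (0<2); eliminate r2.
Only (2, r1) remains, with payoff 0.

0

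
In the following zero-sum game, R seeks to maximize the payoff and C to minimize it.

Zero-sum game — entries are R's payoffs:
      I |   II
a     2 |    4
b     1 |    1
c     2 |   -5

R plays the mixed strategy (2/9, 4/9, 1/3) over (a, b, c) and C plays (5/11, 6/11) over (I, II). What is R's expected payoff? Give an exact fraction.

52/99

Against (5/11, 6/11), each row's expected payoff is a: 34/11; b: 1; c: -20/11.
Taking the (2/9, 4/9, 1/3)-weighted average: (2/9)·(34/11) + (4/9)·(1) + (1/3)·(-20/11) = 52/99.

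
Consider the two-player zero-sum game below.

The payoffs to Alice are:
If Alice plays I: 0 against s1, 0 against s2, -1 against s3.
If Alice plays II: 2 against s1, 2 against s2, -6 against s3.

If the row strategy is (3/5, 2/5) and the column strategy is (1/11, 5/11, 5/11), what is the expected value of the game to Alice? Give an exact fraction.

-51/55

Against (1/11, 5/11, 5/11), each row's expected payoff is I: -5/11; II: -18/11.
Taking the (3/5, 2/5)-weighted average: (3/5)·(-5/11) + (2/5)·(-18/11) = -51/55.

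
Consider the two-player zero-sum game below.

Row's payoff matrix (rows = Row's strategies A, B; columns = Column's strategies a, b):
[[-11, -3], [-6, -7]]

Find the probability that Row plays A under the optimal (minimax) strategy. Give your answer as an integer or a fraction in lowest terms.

1/9

Row minima are -11 and -7, so Row's maximin is -7; column maxima are -6 and -3, so Column's minimax is -6. These differ, so the equilibrium is in mixed strategies.
Let Row play A with probability p. Column is indifferent when −11p − 6(1−p) = −3p − 7(1−p), giving p = 1/9.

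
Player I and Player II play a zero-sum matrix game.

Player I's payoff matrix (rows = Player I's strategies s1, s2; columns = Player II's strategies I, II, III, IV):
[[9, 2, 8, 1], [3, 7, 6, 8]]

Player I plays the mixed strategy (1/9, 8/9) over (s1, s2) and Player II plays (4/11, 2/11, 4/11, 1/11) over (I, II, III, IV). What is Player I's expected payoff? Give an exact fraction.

Against (4/11, 2/11, 4/11, 1/11), each row's expected payoff is s1: 73/11; s2: 58/11.
Taking the (1/9, 8/9)-weighted average: (1/9)·(73/11) + (8/9)·(58/11) = 179/33.

179/33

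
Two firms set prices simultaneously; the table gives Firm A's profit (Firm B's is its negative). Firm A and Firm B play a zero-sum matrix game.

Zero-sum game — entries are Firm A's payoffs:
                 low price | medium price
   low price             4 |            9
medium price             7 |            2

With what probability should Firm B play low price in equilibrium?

7/10

Row minima are 4 and 2, so Firm A's maximin is 4; column maxima are 7 and 9, so Firm B's minimax is 7. These differ, so the equilibrium is in mixed strategies.
Let Firm B play low price with probability q. Firm A is indifferent when 4q + 9(1−q) = 7q + 2(1−q), giving q = 7/10.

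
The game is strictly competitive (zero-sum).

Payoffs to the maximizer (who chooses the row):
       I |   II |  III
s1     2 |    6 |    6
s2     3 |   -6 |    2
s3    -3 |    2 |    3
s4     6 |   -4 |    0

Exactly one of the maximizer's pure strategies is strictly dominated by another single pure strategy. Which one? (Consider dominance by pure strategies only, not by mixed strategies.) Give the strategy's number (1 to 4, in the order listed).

3

Compare s3 with s1: 2 > -3, 6 > 2, 6 > 3.
So s1 strictly dominates s3 for the maximizer; s3 is strictly dominated.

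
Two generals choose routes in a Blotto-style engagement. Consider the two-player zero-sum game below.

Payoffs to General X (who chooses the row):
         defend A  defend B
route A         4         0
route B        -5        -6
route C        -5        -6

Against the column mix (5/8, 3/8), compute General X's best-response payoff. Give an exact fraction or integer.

5/2

route A: (4)·(5/8) + (0)·(3/8) = 5/2.
route B: (-5)·(5/8) + (-6)·(3/8) = -43/8.
route C: (-5)·(5/8) + (-6)·(3/8) = -43/8.
The best pure response is route A with expected payoff 5/2.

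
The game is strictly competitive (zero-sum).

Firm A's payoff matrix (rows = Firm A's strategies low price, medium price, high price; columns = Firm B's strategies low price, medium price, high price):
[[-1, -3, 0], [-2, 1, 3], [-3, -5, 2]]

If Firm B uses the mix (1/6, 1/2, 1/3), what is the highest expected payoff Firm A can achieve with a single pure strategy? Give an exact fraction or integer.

7/6

low price: (-1)·(1/6) + (-3)·(1/2) + (0)·(1/3) = -5/3.
medium price: (-2)·(1/6) + (1)·(1/2) + (3)·(1/3) = 7/6.
high price: (-3)·(1/6) + (-5)·(1/2) + (2)·(1/3) = -7/3.
The best pure response is medium price with expected payoff 7/6.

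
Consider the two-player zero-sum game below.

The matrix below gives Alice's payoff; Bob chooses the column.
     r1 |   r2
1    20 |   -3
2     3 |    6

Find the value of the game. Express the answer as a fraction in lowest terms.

Row minima are -3 and 3, so Alice's maximin is 3; column maxima are 20 and 6, so Bob's minimax is 6. These differ, so the equilibrium is in mixed strategies.
Let Alice play 1 with probability p. Bob is indifferent when 20p + 3(1−p) = −3p + 6(1−p), giving p = 3/26.
Let Bob play r1 with probability q. Alice is indifferent when 20q − 3(1−q) = 3q + 6(1−q), giving q = 9/26.
The value is 20·(9/26) + (-3)·(17/26) = 129/26.

129/26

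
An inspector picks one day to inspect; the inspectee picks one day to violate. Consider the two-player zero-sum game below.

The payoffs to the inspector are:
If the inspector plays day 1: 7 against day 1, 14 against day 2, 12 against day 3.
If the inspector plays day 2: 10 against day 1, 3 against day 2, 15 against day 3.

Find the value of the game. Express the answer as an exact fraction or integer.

17/2

Column day 3 is strictly dominated by day 1 for the inspectee (it gives the inspector more in every row).
The remaining 2×2 game on (day 1, day 2) × (day 1, day 2) has no saddle point. Let the inspector play day 1 with probability p; indifference gives 7p + 10(1−p) = 14p + 3(1−p), so p = 1/2.
Similarly the inspectee's optimal q on day 1 is 11/14, and the value is 7·(11/14) + (14)·(3/14) = 17/2.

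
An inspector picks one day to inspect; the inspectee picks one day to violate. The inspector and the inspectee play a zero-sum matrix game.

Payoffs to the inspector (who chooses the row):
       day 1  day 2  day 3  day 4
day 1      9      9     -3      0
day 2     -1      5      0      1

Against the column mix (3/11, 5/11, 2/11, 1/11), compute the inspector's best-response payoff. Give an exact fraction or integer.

day 1: (9)·(3/11) + (9)·(5/11) + (-3)·(2/11) + (0)·(1/11) = 6.
day 2: (-1)·(3/11) + (5)·(5/11) + (0)·(2/11) + (1)·(1/11) = 23/11.
The best pure response is day 1 with expected payoff 6.

6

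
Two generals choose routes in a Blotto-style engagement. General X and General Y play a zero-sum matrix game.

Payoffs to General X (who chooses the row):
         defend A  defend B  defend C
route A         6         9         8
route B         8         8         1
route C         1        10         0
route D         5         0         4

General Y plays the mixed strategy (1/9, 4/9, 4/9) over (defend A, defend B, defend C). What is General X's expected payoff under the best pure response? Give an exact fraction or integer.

74/9

route A: (6)·(1/9) + (9)·(4/9) + (8)·(4/9) = 74/9.
route B: (8)·(1/9) + (8)·(4/9) + (1)·(4/9) = 44/9.
route C: (1)·(1/9) + (10)·(4/9) + (0)·(4/9) = 41/9.
route D: (5)·(1/9) + (0)·(4/9) + (4)·(4/9) = 7/3.
The best pure response is route A with expected payoff 74/9.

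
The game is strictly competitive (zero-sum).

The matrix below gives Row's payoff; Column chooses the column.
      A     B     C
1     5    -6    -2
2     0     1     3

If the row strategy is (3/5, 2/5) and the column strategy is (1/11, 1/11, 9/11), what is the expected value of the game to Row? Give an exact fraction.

-1/55

Against (1/11, 1/11, 9/11), each row's expected payoff is 1: -19/11; 2: 28/11.
Taking the (3/5, 2/5)-weighted average: (3/5)·(-19/11) + (2/5)·(28/11) = -1/55.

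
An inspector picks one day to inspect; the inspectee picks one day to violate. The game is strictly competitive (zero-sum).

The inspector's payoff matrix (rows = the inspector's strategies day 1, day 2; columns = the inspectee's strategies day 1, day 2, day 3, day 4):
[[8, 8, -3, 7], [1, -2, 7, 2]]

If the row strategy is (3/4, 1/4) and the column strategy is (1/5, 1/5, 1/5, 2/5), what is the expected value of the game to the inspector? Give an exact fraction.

Against (1/5, 1/5, 1/5, 2/5), each row's expected payoff is day 1: 27/5; day 2: 2.
Taking the (3/4, 1/4)-weighted average: (3/4)·(27/5) + (1/4)·(2) = 91/20.

91/20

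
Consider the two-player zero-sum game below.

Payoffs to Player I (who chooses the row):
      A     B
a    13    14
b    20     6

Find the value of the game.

Row minima are 13 and 6, so Player I's maximin is 13; column maxima are 20 and 14, so Player II's minimax is 14. These differ, so the equilibrium is in mixed strategies.
Let Player I play a with probability p. Player II is indifferent when 13p + 20(1−p) = 14p + 6(1−p), giving p = 14/15.
Let Player II play A with probability q. Player I is indifferent when 13q + 14(1−q) = 20q + 6(1−q), giving q = 8/15.
The value is 13·(8/15) + (14)·(7/15) = 202/15.

202/15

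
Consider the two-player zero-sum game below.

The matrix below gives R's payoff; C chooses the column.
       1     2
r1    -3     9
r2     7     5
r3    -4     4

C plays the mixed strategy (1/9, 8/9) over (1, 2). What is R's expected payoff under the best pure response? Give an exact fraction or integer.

23/3

r1: (-3)·(1/9) + (9)·(8/9) = 23/3.
r2: (7)·(1/9) + (5)·(8/9) = 47/9.
r3: (-4)·(1/9) + (4)·(8/9) = 28/9.
The best pure response is r1 with expected payoff 23/3.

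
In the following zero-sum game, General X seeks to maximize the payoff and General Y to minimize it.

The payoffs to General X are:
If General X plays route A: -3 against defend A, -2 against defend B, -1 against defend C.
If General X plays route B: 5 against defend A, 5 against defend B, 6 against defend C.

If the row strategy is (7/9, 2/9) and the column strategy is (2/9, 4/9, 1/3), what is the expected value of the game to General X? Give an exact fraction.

Against (2/9, 4/9, 1/3), each row's expected payoff is route A: -17/9; route B: 16/3.
Taking the (7/9, 2/9)-weighted average: (7/9)·(-17/9) + (2/9)·(16/3) = -23/81.

-23/81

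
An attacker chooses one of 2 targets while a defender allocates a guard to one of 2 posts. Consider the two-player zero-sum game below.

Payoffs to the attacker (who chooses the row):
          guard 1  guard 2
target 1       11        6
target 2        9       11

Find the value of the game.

67/7

Row minima are 6 and 9, so the attacker's maximin is 9; column maxima are 11 and 11, so the defender's minimax is 11. These differ, so the equilibrium is in mixed strategies.
Let the attacker play target 1 with probability p. The defender is indifferent when 11p + 9(1−p) = 6p + 11(1−p), giving p = 2/7.
Let the defender play guard 1 with probability q. The attacker is indifferent when 11q + 6(1−q) = 9q + 11(1−q), giving q = 5/7.
The value is 11·(5/7) + (6)·(2/7) = 67/7.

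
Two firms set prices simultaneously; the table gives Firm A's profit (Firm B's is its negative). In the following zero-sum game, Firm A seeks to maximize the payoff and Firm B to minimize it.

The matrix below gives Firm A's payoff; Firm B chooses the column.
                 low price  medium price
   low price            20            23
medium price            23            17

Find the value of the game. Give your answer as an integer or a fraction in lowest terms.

Row minima are 20 and 17, so Firm A's maximin is 20; column maxima are 23 and 23, so Firm B's minimax is 23. These differ, so the equilibrium is in mixed strategies.
Let Firm A play low price with probability p. Firm B is indifferent when 20p + 23(1−p) = 23p + 17(1−p), giving p = 2/3.
Let Firm B play low price with probability q. Firm A is indifferent when 20q + 23(1−q) = 23q + 17(1−q), giving q = 2/3.
The value is 20·(2/3) + (23)·(1/3) = 21.

21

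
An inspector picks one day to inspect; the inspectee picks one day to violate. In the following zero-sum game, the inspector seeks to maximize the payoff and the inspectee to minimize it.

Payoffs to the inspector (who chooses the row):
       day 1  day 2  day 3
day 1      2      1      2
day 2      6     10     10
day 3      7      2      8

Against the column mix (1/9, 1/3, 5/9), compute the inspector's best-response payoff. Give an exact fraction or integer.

day 1: (2)·(1/9) + (1)·(1/3) + (2)·(5/9) = 5/3.
day 2: (6)·(1/9) + (10)·(1/3) + (10)·(5/9) = 86/9.
day 3: (7)·(1/9) + (2)·(1/3) + (8)·(5/9) = 53/9.
The best pure response is day 2 with expected payoff 86/9.

86/9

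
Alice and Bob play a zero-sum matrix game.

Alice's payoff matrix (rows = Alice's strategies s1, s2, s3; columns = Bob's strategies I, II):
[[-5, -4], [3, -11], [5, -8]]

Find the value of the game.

Row s2 is strictly dominated by row s3, so Alice never plays it.
The remaining 2×2 game on (s1, s3) × (I, II) has no saddle point. Let Alice play s1 with probability p; indifference gives −5p + 5(1−p) = −4p − 8(1−p), so p = 13/14.
Similarly Bob's optimal q on I is 2/7, and the value is -5·(2/7) + (-4)·(5/7) = -30/7.

-30/7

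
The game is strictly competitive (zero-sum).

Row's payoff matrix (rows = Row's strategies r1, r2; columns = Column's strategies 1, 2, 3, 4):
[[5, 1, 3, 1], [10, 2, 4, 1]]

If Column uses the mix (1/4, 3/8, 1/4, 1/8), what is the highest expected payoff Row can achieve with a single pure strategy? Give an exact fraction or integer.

r1: (5)·(1/4) + (1)·(3/8) + (3)·(1/4) + (1)·(1/8) = 5/2.
r2: (10)·(1/4) + (2)·(3/8) + (4)·(1/4) + (1)·(1/8) = 35/8.
The best pure response is r2 with expected payoff 35/8.

35/8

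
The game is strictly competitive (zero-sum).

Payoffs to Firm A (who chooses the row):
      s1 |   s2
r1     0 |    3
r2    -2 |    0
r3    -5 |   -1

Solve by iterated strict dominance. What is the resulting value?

Row r2 is strictly dominated by row r1 (0>-2, 3>0); eliminate r2.
Column s2 is strictly dominated by s1 for Firm B (0<3, -5<-1); eliminate s2.
Row r3 is strictly dominated by row r1 (0>-5); eliminate r3.
Only (r1, s1) remains, with payoff 0.

0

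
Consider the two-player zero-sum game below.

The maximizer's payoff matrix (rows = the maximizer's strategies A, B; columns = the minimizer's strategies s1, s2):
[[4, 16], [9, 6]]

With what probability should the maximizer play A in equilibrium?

1/5

Row minima are 4 and 6, so the maximizer's maximin is 6; column maxima are 9 and 16, so the minimizer's minimax is 9. These differ, so the equilibrium is in mixed strategies.
Let the maximizer play A with probability p. The minimizer is indifferent when 4p + 9(1−p) = 16p + 6(1−p), giving p = 1/5.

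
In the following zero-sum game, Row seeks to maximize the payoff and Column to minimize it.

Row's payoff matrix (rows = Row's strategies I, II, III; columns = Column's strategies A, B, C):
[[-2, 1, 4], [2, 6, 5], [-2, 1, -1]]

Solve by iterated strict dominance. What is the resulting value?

2

Column B is strictly dominated by A for Column (-2<1, 2<6, -2<1); eliminate B.
Column C is strictly dominated by A for Column (-2<4, 2<5, -2<-1); eliminate C.
Row III is strictly dominated by row II (2>-2); eliminate III.
Row I is strictly dominated by row II (2>-2); eliminate I.
Only (II, A) remains, with payoff 2.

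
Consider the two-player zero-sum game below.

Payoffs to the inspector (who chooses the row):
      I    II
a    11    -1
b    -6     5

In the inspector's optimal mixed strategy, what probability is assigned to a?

Row minima are -1 and -6, so the inspector's maximin is -1; column maxima are 11 and 5, so the inspectee's minimax is 5. These differ, so the equilibrium is in mixed strategies.
Let the inspector play a with probability p. The inspectee is indifferent when 11p − 6(1−p) = −p + 5(1−p), giving p = 11/23.

11/23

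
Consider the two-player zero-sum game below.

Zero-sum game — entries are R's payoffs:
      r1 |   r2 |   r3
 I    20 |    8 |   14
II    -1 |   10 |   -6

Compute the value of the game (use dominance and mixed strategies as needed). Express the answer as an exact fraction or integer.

94/11

Column r1 is strictly dominated by r3 for C (it gives R more in every row).
The remaining 2×2 game on (I, II) × (r2, r3) has no saddle point. Let R play I with probability p; indifference gives 8p + 10(1−p) = 14p − 6(1−p), so p = 8/11.
Similarly C's optimal q on r2 is 10/11, and the value is 8·(10/11) + (14)·(1/11) = 94/11.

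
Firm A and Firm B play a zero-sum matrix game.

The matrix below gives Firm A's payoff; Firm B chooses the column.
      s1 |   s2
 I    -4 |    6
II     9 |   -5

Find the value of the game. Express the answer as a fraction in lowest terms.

Row minima are -4 and -5, so Firm A's maximin is -4; column maxima are 9 and 6, so Firm B's minimax is 6. These differ, so the equilibrium is in mixed strategies.
Let Firm A play I with probability p. Firm B is indifferent when −4p + 9(1−p) = 6p − 5(1−p), giving p = 7/12.
Let Firm B play s1 with probability q. Firm A is indifferent when −4q + 6(1−q) = 9q − 5(1−q), giving q = 11/24.
The value is -4·(11/24) + (6)·(13/24) = 17/12.

17/12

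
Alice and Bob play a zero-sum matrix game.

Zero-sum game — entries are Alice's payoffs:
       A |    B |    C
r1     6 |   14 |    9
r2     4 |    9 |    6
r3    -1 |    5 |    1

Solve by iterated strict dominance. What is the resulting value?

6

Row r3 is strictly dominated by row r1 (6>-1, 14>5, 9>1); eliminate r3.
Row r2 is strictly dominated by row r1 (6>4, 14>9, 9>6); eliminate r2.
Column C is strictly dominated by A for Bob (6<9); eliminate C.
Column B is strictly dominated by A for Bob (6<14); eliminate B.
Only (r1, A) remains, with payoff 6.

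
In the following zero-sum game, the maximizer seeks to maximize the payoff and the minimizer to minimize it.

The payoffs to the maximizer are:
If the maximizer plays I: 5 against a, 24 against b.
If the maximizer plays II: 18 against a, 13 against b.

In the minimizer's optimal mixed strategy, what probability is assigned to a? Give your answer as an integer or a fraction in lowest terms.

Row minima are 5 and 13, so the maximizer's maximin is 13; column maxima are 18 and 24, so the minimizer's minimax is 18. These differ, so the equilibrium is in mixed strategies.
Let the minimizer play a with probability q. The maximizer is indifferent when 5q + 24(1−q) = 18q + 13(1−q), giving q = 11/24.

11/24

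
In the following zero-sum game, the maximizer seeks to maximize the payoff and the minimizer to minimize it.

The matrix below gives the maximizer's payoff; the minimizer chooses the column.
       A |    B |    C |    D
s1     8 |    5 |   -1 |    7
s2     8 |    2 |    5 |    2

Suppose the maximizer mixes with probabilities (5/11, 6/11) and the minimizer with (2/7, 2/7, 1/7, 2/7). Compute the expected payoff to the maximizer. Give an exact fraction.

369/77

Against (2/7, 2/7, 1/7, 2/7), each row's expected payoff is s1: 39/7; s2: 29/7.
Taking the (5/11, 6/11)-weighted average: (5/11)·(39/7) + (6/11)·(29/7) = 369/77.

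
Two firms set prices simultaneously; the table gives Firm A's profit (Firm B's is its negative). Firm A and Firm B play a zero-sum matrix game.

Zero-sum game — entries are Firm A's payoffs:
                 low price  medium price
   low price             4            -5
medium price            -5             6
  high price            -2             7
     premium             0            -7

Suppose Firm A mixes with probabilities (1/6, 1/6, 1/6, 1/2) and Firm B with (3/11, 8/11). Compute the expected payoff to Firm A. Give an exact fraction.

Against (3/11, 8/11), each row's expected payoff is low price: -28/11; medium price: 3; high price: 50/11; premium: -56/11.
Taking the (1/6, 1/6, 1/6, 1/2)-weighted average: (1/6)·(-28/11) + (1/6)·(3) + (1/6)·(50/11) + (1/2)·(-56/11) = -113/66.

-113/66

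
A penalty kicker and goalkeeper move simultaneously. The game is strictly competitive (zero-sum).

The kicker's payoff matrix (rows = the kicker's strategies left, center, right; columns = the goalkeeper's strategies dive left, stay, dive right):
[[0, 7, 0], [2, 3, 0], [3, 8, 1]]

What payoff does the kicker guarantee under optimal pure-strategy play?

1

Row minima: 0, 0, 1 → the kicker's maximin is 1.
Column maxima: 3, 8, 1 → the goalkeeper's minimax is 1.
They coincide at (right, dive right), so the value is 1.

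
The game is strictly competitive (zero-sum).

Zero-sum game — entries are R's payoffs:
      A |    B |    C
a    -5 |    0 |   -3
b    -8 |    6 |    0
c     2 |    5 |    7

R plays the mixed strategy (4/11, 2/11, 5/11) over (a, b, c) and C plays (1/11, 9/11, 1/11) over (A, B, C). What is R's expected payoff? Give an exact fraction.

Against (1/11, 9/11, 1/11), each row's expected payoff is a: -8/11; b: 46/11; c: 54/11.
Taking the (4/11, 2/11, 5/11)-weighted average: (4/11)·(-8/11) + (2/11)·(46/11) + (5/11)·(54/11) = 30/11.

30/11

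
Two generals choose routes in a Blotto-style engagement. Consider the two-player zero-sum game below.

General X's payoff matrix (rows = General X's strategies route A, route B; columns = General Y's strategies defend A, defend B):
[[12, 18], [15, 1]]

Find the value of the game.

Row minima are 12 and 1, so General X's maximin is 12; column maxima are 15 and 18, so General Y's minimax is 15. These differ, so the equilibrium is in mixed strategies.
Let General X play route A with probability p. General Y is indifferent when 12p + 15(1−p) = 18p + (1−p), giving p = 7/10.
Let General Y play defend A with probability q. General X is indifferent when 12q + 18(1−q) = 15q + (1−q), giving q = 17/20.
The value is 12·(17/20) + (18)·(3/20) = 129/10.

129/10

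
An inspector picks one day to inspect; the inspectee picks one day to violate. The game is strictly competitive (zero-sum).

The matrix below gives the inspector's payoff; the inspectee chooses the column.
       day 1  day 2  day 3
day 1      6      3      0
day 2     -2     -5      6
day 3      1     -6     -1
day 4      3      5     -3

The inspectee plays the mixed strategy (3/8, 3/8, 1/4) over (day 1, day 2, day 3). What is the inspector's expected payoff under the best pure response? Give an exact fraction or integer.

27/8

day 1: (6)·(3/8) + (3)·(3/8) + (0)·(1/4) = 27/8.
day 2: (-2)·(3/8) + (-5)·(3/8) + (6)·(1/4) = -9/8.
day 3: (1)·(3/8) + (-6)·(3/8) + (-1)·(1/4) = -17/8.
day 4: (3)·(3/8) + (5)·(3/8) + (-3)·(1/4) = 9/4.
The best pure response is day 1 with expected payoff 27/8.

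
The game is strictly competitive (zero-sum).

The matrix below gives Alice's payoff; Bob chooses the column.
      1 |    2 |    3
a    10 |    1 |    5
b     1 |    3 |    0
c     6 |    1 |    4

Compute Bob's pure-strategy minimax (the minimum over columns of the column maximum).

The worst case (largest entry) in each column is 1: 10, 2: 3, 3: 5.
The best (smallest) of these is 3.

3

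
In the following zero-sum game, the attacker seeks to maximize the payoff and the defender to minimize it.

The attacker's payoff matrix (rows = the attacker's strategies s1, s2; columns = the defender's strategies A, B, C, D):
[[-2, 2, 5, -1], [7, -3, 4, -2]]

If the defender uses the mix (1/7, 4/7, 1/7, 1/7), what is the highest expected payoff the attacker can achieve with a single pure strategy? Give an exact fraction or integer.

s1: (-2)·(1/7) + (2)·(4/7) + (5)·(1/7) + (-1)·(1/7) = 10/7.
s2: (7)·(1/7) + (-3)·(4/7) + (4)·(1/7) + (-2)·(1/7) = -3/7.
The best pure response is s1 with expected payoff 10/7.

10/7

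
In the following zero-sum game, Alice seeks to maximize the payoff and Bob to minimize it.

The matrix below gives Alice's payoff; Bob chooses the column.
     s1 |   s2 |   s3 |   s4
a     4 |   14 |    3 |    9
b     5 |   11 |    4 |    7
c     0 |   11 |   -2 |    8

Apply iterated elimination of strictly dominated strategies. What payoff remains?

Row c is strictly dominated by row a (4>0, 14>11, 3>-2, 9>8); eliminate c.
Column s4 is strictly dominated by s1 for Bob (4<9, 5<7); eliminate s4.
Column s1 is strictly dominated by s3 for Bob (3<4, 4<5); eliminate s1.
Column s2 is strictly dominated by s3 for Bob (3<14, 4<11); eliminate s2.
Row a is strictly dominated by row b (4>3); eliminate a.
Only (b, s3) remains, with payoff 4.

4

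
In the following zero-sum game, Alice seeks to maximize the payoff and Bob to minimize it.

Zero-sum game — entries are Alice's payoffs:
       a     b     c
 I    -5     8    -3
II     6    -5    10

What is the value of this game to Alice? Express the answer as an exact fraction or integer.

Column c is strictly dominated by a for Bob (it gives Alice more in every row).
The remaining 2×2 game on (I, II) × (a, b) has no saddle point. Let Alice play I with probability p; indifference gives −5p + 6(1−p) = 8p − 5(1−p), so p = 11/24.
Similarly Bob's optimal q on a is 13/24, and the value is -5·(13/24) + (8)·(11/24) = 23/24.

23/24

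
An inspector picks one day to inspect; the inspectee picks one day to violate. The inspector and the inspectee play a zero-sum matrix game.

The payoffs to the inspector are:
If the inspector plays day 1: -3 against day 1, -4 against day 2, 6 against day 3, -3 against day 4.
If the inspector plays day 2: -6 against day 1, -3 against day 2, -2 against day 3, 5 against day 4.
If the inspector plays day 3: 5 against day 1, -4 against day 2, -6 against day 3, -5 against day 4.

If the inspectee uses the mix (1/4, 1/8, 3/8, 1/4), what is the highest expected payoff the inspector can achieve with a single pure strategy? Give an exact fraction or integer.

1/4

day 1: (-3)·(1/4) + (-4)·(1/8) + (6)·(3/8) + (-3)·(1/4) = 1/4.
day 2: (-6)·(1/4) + (-3)·(1/8) + (-2)·(3/8) + (5)·(1/4) = -11/8.
day 3: (5)·(1/4) + (-4)·(1/8) + (-6)·(3/8) + (-5)·(1/4) = -11/4.
The best pure response is day 1 with expected payoff 1/4.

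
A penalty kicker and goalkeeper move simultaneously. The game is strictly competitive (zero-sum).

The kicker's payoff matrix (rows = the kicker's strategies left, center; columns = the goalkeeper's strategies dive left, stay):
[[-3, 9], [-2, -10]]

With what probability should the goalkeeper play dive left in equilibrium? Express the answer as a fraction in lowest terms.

Row minima are -3 and -10, so the kicker's maximin is -3; column maxima are -2 and 9, so the goalkeeper's minimax is -2. These differ, so the equilibrium is in mixed strategies.
Let the goalkeeper play dive left with probability q. The kicker is indifferent when −3q + 9(1−q) = −2q − 10(1−q), giving q = 19/20.

19/20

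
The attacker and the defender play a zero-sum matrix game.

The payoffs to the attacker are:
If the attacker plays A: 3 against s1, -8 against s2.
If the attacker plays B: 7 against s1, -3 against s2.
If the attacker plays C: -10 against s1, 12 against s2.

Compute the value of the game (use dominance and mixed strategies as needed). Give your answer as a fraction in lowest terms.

27/16

Row A is strictly dominated by row B, so the attacker never plays it.
The remaining 2×2 game on (B, C) × (s1, s2) has no saddle point. Let the attacker play B with probability p; indifference gives 7p − 10(1−p) = −3p + 12(1−p), so p = 11/16.
Similarly the defender's optimal q on s1 is 15/32, and the value is 7·(15/32) + (-3)·(17/32) = 27/16.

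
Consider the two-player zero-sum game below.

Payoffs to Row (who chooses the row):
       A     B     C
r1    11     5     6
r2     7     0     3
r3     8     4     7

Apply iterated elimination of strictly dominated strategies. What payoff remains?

5

Column C is strictly dominated by B for Column (5<6, 0<3, 4<7); eliminate C.
Column A is strictly dominated by B for Column (5<11, 0<7, 4<8); eliminate A.
Row r3 is strictly dominated by row r1 (5>4); eliminate r3.
Row r2 is strictly dominated by row r1 (5>0); eliminate r2.
Only (r1, B) remains, with payoff 5.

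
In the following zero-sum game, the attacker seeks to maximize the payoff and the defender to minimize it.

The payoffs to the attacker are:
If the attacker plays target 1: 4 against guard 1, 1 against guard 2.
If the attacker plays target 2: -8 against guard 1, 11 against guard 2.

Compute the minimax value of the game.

Row minima are 1 and -8, so the attacker's maximin is 1; column maxima are 4 and 11, so the defender's minimax is 4. These differ, so the equilibrium is in mixed strategies.
Let the attacker play target 1 with probability p. The defender is indifferent when 4p − 8(1−p) = p + 11(1−p), giving p = 19/22.
Let the defender play guard 1 with probability q. The attacker is indifferent when 4q + (1−q) = −8q + 11(1−q), giving q = 5/11.
The value is 4·(5/11) + (1)·(6/11) = 26/11.

26/11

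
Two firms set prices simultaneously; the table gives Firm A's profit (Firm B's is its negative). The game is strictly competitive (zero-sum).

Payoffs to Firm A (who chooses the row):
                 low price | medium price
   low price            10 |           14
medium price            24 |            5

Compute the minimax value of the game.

Row minima are 10 and 5, so Firm A's maximin is 10; column maxima are 24 and 14, so Firm B's minimax is 14. These differ, so the equilibrium is in mixed strategies.
Let Firm A play low price with probability p. Firm B is indifferent when 10p + 24(1−p) = 14p + 5(1−p), giving p = 19/23.
Let Firm B play low price with probability q. Firm A is indifferent when 10q + 14(1−q) = 24q + 5(1−q), giving q = 9/23.
The value is 10·(9/23) + (14)·(14/23) = 286/23.

286/23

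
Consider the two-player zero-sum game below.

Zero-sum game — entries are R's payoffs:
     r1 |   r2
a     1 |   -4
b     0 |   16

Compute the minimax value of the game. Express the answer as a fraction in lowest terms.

Row minima are -4 and 0, so R's maximin is 0; column maxima are 1 and 16, so C's minimax is 1. These differ, so the equilibrium is in mixed strategies.
Let R play a with probability p. C is indifferent when p = −4p + 16(1−p), giving p = 16/21.
Let C play r1 with probability q. R is indifferent when q − 4(1−q) = 16(1−q), giving q = 20/21.
The value is 1·(20/21) + (-4)·(1/21) = 16/21.

16/21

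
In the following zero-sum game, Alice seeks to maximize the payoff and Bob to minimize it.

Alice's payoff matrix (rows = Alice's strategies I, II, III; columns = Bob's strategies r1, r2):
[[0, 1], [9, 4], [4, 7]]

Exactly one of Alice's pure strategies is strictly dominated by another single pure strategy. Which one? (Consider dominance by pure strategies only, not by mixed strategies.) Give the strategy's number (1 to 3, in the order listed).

1

Compare I with II: 9 > 0, 4 > 1.
So II strictly dominates I for Alice; I is strictly dominated.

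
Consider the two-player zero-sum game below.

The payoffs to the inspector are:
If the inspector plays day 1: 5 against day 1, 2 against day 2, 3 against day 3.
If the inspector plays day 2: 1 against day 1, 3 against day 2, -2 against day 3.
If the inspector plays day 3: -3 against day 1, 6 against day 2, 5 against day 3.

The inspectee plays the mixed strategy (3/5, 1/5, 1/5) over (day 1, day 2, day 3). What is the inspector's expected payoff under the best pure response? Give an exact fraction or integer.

4

day 1: (5)·(3/5) + (2)·(1/5) + (3)·(1/5) = 4.
day 2: (1)·(3/5) + (3)·(1/5) + (-2)·(1/5) = 4/5.
day 3: (-3)·(3/5) + (6)·(1/5) + (5)·(1/5) = 2/5.
The best pure response is day 1 with expected payoff 4.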